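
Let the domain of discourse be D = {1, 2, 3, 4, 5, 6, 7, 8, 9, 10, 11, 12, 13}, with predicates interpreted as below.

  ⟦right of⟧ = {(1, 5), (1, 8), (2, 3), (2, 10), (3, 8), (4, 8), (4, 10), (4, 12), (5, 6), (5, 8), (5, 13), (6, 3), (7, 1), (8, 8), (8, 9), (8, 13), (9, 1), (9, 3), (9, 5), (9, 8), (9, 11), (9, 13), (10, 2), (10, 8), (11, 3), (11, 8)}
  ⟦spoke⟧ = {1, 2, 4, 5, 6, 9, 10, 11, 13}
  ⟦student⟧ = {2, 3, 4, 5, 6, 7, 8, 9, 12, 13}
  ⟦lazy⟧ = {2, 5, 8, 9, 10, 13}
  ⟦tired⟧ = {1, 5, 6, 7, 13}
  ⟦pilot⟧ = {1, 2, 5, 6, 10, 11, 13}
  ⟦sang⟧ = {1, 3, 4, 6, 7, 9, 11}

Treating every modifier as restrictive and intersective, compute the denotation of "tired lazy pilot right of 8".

⟦right of 8⟧ = {x : ⟨x, 8⟩ ∈ ⟦right of⟧} = {1, 3, 4, 5, 8, 9, 10, 11}
⟦pilot⟧ = {1, 2, 5, 6, 10, 11, 13}
… ∩ ⟦right of 8⟧ = {1, 2, 5, 6, 10, 11, 13} ∩ {1, 3, 4, 5, 8, 9, 10, 11} = {1, 5, 10, 11}
… ∩ ⟦tired⟧ = {1, 5, 10, 11} ∩ {1, 5, 6, 7, 13} = {1, 5}
… ∩ ⟦lazy⟧ = {1, 5} ∩ {2, 5, 8, 9, 10, 13} = {5}
So ⟦tired lazy pilot right of 8⟧ = {5}.

{5}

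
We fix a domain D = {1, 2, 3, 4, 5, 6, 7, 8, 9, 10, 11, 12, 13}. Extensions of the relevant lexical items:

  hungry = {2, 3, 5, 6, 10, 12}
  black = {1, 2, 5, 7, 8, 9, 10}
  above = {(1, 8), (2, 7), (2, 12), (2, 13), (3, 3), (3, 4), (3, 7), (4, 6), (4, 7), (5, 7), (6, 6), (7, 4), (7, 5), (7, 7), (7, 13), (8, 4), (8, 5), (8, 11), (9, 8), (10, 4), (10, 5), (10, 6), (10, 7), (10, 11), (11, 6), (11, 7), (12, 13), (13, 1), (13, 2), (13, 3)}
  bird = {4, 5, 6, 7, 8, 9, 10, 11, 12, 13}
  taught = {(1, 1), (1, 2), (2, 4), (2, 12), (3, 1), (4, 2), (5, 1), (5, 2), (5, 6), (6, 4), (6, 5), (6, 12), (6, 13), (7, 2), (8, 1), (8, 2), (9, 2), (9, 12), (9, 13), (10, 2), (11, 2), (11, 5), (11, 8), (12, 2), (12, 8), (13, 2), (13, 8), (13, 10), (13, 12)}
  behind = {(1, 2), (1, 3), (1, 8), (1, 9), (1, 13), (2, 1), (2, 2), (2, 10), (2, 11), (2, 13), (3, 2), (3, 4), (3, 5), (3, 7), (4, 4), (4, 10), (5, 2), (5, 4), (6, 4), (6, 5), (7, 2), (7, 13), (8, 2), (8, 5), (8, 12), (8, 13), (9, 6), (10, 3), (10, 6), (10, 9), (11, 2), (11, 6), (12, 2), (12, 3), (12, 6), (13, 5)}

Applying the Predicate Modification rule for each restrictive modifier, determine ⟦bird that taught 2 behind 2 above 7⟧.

⟦that taught 2⟧ = {x : ⟨x, 2⟩ ∈ ⟦taught⟧} = {1, 4, 5, 7, 8, 9, 10, 11, 12, 13}
⟦behind 2⟧ = {x : ⟨x, 2⟩ ∈ ⟦behind⟧} = {1, 2, 3, 5, 7, 8, 11, 12}
⟦above 7⟧ = {x : ⟨x, 7⟩ ∈ ⟦above⟧} = {2, 3, 4, 5, 7, 10, 11}
⟦bird⟧ = {4, 5, 6, 7, 8, 9, 10, 11, 12, 13}
… ∩ ⟦that taught 2⟧ = {4, 5, 6, 7, 8, 9, 10, 11, 12, 13} ∩ {1, 4, 5, 7, 8, 9, 10, 11, 12, 13} = {4, 5, 7, 8, 9, 10, 11, 12, 13}
… ∩ ⟦behind 2⟧ = {4, 5, 7, 8, 9, 10, 11, 12, 13} ∩ {1, 2, 3, 5, 7, 8, 11, 12} = {5, 7, 8, 11, 12}
… ∩ ⟦above 7⟧ = {5, 7, 8, 11, 12} ∩ {2, 3, 4, 5, 7, 10, 11} = {5, 7, 11}
So ⟦bird that taught 2 behind 2 above 7⟧ = {5, 7, 11}.

{5, 7, 11}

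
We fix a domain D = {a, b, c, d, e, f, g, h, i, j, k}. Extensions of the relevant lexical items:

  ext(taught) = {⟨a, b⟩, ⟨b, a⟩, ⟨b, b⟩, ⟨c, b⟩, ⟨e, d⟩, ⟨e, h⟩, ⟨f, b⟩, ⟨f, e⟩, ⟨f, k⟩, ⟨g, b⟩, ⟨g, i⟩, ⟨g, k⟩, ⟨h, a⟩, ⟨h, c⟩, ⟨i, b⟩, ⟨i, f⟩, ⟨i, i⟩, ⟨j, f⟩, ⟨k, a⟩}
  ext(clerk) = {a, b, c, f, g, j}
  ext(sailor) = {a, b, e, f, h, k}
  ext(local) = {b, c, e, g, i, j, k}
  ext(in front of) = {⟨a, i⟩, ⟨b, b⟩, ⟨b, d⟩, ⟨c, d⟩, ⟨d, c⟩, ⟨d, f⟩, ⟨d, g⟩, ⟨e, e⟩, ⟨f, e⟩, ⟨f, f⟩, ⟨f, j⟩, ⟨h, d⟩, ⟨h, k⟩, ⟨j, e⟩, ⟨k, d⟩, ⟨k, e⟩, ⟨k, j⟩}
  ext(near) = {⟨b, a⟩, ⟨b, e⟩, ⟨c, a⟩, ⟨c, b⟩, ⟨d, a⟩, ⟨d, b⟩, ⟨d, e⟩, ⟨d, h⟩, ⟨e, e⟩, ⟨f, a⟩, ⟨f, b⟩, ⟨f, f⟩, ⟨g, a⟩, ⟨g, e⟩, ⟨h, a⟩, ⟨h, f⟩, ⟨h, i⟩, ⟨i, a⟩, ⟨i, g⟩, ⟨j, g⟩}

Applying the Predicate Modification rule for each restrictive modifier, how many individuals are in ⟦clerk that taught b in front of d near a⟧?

⟦that taught b⟧ = {x : ⟨x, b⟩ ∈ ⟦taught⟧} = {a, b, c, f, g, i}
⟦in front of d⟧ = {x : ⟨x, d⟩ ∈ ⟦in front of⟧} = {b, c, h, k}
⟦near a⟧ = {x : ⟨x, a⟩ ∈ ⟦near⟧} = {b, c, d, f, g, h, i}
⟦clerk⟧ = {a, b, c, f, g, j}
… ∩ ⟦that taught b⟧ = {a, b, c, f, g, j} ∩ {a, b, c, f, g, i} = {a, b, c, f, g}
… ∩ ⟦in front of d⟧ = {a, b, c, f, g} ∩ {b, c, h, k} = {b, c}
… ∩ ⟦near a⟧ = {b, c} ∩ {b, c, d, f, g, h, i} = {b, c}
⟦clerk that taught b in front of d near a⟧ = {b, c}, so the cardinality is 2.

2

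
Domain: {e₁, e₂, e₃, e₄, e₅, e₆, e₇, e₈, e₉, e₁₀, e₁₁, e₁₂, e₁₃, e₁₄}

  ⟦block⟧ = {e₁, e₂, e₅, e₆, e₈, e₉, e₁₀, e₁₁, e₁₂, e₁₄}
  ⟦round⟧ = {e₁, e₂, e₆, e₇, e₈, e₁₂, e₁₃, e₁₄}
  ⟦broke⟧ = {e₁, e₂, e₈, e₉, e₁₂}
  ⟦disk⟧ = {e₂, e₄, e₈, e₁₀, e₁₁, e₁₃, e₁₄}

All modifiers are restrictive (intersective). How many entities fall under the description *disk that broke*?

⟦that broke⟧ = ⟦broke⟧ = {e₁, e₂, e₈, e₉, e₁₂}
⟦disk⟧ = {e₂, e₄, e₈, e₁₀, e₁₁, e₁₃, e₁₄}
… ∩ ⟦that broke⟧ = {e₂, e₄, e₈, e₁₀, e₁₁, e₁₃, e₁₄} ∩ {e₁, e₂, e₈, e₉, e₁₂} = {e₂, e₈}
⟦disk that broke⟧ = {e₂, e₈}, so the cardinality is 2.

2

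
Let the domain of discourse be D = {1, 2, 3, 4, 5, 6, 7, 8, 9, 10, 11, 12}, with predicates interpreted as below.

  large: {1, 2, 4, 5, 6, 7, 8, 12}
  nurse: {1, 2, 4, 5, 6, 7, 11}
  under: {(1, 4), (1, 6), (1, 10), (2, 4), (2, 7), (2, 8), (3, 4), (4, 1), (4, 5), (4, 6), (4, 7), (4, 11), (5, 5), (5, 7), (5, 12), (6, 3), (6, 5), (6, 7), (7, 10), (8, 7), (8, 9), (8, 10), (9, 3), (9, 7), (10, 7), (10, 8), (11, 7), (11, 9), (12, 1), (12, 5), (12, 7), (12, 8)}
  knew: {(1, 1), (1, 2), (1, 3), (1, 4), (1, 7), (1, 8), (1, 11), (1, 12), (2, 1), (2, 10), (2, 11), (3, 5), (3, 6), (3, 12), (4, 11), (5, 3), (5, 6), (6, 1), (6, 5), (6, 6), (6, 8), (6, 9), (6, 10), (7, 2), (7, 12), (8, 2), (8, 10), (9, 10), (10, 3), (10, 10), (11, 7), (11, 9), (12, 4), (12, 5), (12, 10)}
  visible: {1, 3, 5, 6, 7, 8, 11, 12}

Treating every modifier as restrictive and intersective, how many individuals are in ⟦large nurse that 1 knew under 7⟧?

2

⟦that 1 knew⟧ = {x : ⟨1, x⟩ ∈ ⟦knew⟧} = {1, 2, 3, 4, 7, 8, 11, 12}
⟦under 7⟧ = {x : ⟨x, 7⟩ ∈ ⟦under⟧} = {2, 4, 5, 6, 8, 9, 10, 11, 12}
⟦nurse⟧ = {1, 2, 4, 5, 6, 7, 11}
… ∩ ⟦that 1 knew⟧ = {1, 2, 4, 5, 6, 7, 11} ∩ {1, 2, 3, 4, 7, 8, 11, 12} = {1, 2, 4, 7, 11}
… ∩ ⟦under 7⟧ = {1, 2, 4, 7, 11} ∩ {2, 4, 5, 6, 8, 9, 10, 11, 12} = {2, 4, 11}
… ∩ ⟦large⟧ = {2, 4, 11} ∩ {1, 2, 4, 5, 6, 7, 8, 12} = {2, 4}
⟦large nurse that 1 knew under 7⟧ = {2, 4}, so the cardinality is 2.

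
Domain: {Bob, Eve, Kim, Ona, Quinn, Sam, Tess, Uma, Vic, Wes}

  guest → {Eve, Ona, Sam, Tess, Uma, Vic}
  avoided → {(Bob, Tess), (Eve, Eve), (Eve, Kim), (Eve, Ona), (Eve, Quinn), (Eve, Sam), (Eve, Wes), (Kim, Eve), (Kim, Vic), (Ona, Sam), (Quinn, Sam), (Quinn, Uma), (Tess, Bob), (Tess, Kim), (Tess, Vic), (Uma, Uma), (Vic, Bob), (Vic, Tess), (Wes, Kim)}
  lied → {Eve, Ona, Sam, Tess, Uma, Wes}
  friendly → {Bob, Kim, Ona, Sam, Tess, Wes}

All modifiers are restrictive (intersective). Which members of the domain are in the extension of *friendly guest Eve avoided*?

⟦Eve avoided⟧ = {x : ⟨Eve, x⟩ ∈ ⟦avoided⟧} = {Eve, Kim, Ona, Quinn, Sam, Wes}
⟦guest⟧ = {Eve, Ona, Sam, Tess, Uma, Vic}
… ∩ ⟦Eve avoided⟧ = {Eve, Ona, Sam, Tess, Uma, Vic} ∩ {Eve, Kim, Ona, Quinn, Sam, Wes} = {Eve, Ona, Sam}
… ∩ ⟦friendly⟧ = {Eve, Ona, Sam} ∩ {Bob, Kim, Ona, Sam, Tess, Wes} = {Ona, Sam}
So ⟦friendly guest Eve avoided⟧ = {Ona, Sam}.

{Ona, Sam}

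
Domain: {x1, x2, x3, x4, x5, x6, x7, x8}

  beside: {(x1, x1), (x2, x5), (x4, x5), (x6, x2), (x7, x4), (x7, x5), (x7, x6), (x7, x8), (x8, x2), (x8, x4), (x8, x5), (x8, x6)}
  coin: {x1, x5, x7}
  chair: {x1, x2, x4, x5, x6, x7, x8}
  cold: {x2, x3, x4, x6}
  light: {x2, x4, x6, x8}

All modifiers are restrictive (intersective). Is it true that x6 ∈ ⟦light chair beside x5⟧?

⟦beside x5⟧ = {x : ⟨x, x5⟩ ∈ ⟦beside⟧} = {x2, x4, x7, x8}
⟦chair⟧ = {x1, x2, x4, x5, x6, x7, x8}
… ∩ ⟦beside x5⟧ = {x1, x2, x4, x5, x6, x7, x8} ∩ {x2, x4, x7, x8} = {x2, x4, x7, x8}
… ∩ ⟦light⟧ = {x2, x4, x7, x8} ∩ {x2, x4, x6, x8} = {x2, x4, x8}
⟦light chair beside x5⟧ = {x2, x4, x8}; x6 ∉ this set.

no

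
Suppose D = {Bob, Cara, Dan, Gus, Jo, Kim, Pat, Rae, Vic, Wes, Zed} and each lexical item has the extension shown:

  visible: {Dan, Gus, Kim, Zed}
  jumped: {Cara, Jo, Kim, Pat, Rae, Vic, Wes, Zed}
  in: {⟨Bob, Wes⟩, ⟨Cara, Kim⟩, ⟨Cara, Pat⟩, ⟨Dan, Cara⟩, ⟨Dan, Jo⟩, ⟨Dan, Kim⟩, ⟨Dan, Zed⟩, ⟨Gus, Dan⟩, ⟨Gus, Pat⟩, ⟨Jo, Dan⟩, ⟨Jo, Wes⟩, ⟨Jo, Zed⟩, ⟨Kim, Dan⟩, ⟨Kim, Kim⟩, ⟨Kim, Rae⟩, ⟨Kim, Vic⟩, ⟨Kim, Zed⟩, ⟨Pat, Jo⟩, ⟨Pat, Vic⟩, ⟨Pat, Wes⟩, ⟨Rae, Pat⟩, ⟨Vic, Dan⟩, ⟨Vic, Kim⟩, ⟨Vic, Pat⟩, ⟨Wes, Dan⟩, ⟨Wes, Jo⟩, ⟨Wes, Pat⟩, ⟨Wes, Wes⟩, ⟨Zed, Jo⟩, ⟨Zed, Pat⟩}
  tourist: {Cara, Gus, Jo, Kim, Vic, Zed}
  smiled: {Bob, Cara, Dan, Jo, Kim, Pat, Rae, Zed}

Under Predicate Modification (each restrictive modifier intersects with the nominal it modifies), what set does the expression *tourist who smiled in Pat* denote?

⟦who smiled⟧ = ⟦smiled⟧ = {Bob, Cara, Dan, Jo, Kim, Pat, Rae, Zed}
⟦in Pat⟧ = {x : ⟨x, Pat⟩ ∈ ⟦in⟧} = {Cara, Gus, Rae, Vic, Wes, Zed}
⟦tourist⟧ = {Cara, Gus, Jo, Kim, Vic, Zed}
… ∩ ⟦who smiled⟧ = {Cara, Gus, Jo, Kim, Vic, Zed} ∩ {Bob, Cara, Dan, Jo, Kim, Pat, Rae, Zed} = {Cara, Jo, Kim, Zed}
… ∩ ⟦in Pat⟧ = {Cara, Jo, Kim, Zed} ∩ {Cara, Gus, Rae, Vic, Wes, Zed} = {Cara, Zed}
So ⟦tourist who smiled in Pat⟧ = {Cara, Zed}.

{Cara, Zed}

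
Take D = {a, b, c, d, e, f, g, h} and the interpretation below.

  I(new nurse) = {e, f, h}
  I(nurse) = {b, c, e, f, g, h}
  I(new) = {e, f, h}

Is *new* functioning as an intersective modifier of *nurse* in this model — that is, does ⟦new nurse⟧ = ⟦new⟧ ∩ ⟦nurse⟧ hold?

yes

⟦new⟧ ∩ ⟦nurse⟧ = {e, f, h} ∩ {b, c, e, f, g, h} = {e, f, h}
Observed ⟦new nurse⟧ = {e, f, h}.
These coincide, so the modifier is intersective here.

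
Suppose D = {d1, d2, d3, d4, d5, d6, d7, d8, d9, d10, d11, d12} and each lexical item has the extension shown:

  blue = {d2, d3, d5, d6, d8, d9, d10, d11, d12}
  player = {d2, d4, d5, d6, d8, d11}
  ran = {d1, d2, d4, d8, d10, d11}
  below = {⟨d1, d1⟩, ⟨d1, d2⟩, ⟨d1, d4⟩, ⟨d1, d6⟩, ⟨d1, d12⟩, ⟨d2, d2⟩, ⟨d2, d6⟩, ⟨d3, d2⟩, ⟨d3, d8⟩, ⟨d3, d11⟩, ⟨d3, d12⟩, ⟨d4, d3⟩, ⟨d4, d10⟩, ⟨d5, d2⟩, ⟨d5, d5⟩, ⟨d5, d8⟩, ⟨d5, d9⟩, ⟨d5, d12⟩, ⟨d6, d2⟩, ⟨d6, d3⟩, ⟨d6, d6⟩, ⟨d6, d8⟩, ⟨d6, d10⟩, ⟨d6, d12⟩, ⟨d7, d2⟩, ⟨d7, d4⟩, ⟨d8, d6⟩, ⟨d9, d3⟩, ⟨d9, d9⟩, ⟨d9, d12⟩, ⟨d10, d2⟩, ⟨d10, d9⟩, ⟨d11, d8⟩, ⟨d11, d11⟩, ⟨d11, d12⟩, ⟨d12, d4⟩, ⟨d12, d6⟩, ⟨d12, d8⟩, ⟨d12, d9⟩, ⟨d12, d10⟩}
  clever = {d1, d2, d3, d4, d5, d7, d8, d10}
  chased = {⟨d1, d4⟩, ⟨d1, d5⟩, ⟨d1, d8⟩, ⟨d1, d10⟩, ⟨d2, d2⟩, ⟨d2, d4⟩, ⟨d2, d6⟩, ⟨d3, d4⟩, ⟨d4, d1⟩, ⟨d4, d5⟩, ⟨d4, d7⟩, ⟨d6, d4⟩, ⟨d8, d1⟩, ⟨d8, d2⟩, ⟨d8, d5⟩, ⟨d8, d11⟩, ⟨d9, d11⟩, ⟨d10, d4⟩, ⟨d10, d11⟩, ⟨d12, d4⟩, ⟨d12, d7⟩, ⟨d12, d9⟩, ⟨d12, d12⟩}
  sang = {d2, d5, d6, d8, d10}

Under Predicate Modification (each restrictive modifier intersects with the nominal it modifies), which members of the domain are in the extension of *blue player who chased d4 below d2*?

⟦who chased d4⟧ = {x : ⟨x, d4⟩ ∈ ⟦chased⟧} = {d1, d2, d3, d6, d10, d12}
⟦below d2⟧ = {x : ⟨x, d2⟩ ∈ ⟦below⟧} = {d1, d2, d3, d5, d6, d7, d10}
⟦player⟧ = {d2, d4, d5, d6, d8, d11}
… ∩ ⟦who chased d4⟧ = {d2, d4, d5, d6, d8, d11} ∩ {d1, d2, d3, d6, d10, d12} = {d2, d6}
… ∩ ⟦below d2⟧ = {d2, d6} ∩ {d1, d2, d3, d5, d6, d7, d10} = {d2, d6}
… ∩ ⟦blue⟧ = {d2, d6} ∩ {d2, d3, d5, d6, d8, d9, d10, d11, d12} = {d2, d6}
So ⟦blue player who chased d4 below d2⟧ = {d2, d6}.

{d2, d6}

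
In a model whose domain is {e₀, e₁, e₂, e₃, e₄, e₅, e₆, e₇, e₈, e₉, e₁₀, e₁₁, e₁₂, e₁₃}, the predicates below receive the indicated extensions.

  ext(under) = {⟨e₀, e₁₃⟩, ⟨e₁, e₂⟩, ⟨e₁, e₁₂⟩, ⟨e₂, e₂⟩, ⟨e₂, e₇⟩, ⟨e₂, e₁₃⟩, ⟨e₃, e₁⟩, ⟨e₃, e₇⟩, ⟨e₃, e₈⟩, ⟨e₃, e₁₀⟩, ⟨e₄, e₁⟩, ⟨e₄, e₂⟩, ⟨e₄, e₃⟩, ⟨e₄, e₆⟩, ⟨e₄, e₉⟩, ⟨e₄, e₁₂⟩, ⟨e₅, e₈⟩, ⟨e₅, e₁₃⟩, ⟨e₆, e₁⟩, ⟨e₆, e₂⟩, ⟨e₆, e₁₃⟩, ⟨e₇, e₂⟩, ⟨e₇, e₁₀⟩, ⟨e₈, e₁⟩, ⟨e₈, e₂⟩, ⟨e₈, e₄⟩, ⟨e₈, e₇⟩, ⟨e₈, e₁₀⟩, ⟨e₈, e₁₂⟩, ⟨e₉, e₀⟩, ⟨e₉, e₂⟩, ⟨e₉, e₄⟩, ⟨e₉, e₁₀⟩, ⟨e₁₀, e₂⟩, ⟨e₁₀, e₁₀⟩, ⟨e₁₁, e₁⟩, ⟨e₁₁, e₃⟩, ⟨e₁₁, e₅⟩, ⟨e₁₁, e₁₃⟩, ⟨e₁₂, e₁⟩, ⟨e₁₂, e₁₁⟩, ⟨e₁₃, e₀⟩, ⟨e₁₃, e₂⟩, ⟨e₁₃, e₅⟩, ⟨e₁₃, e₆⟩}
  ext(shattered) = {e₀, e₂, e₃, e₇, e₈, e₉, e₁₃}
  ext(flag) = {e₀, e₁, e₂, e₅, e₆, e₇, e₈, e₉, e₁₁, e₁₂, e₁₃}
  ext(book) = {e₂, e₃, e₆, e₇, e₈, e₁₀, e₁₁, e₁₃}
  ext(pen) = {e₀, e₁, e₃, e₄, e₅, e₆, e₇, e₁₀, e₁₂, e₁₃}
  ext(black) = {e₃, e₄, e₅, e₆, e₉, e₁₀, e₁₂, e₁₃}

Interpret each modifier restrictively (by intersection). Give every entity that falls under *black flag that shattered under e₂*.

{e₉, e₁₃}

⟦that shattered⟧ = ⟦shattered⟧ = {e₀, e₂, e₃, e₇, e₈, e₉, e₁₃}
⟦under e₂⟧ = {x : ⟨x, e₂⟩ ∈ ⟦under⟧} = {e₁, e₂, e₄, e₆, e₇, e₈, e₉, e₁₀, e₁₃}
⟦flag⟧ = {e₀, e₁, e₂, e₅, e₆, e₇, e₈, e₉, e₁₁, e₁₂, e₁₃}
… ∩ ⟦that shattered⟧ = {e₀, e₁, e₂, e₅, e₆, e₇, e₈, e₉, e₁₁, e₁₂, e₁₃} ∩ {e₀, e₂, e₃, e₇, e₈, e₉, e₁₃} = {e₀, e₂, e₇, e₈, e₉, e₁₃}
… ∩ ⟦under e₂⟧ = {e₀, e₂, e₇, e₈, e₉, e₁₃} ∩ {e₁, e₂, e₄, e₆, e₇, e₈, e₉, e₁₀, e₁₃} = {e₂, e₇, e₈, e₉, e₁₃}
… ∩ ⟦black⟧ = {e₂, e₇, e₈, e₉, e₁₃} ∩ {e₃, e₄, e₅, e₆, e₉, e₁₀, e₁₂, e₁₃} = {e₉, e₁₃}
So ⟦black flag that shattered under e₂⟧ = {e₉, e₁₃}.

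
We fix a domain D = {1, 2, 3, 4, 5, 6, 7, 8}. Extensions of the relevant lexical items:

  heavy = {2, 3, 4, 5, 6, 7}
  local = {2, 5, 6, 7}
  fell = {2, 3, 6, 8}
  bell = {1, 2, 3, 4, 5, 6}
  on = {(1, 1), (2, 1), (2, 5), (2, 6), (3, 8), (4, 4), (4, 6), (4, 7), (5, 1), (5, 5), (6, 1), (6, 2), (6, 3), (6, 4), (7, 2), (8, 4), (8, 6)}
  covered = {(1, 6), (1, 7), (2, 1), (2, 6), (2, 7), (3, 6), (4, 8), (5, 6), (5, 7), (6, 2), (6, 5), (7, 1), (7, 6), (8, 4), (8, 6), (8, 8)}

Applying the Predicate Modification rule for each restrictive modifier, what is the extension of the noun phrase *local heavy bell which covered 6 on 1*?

⟦which covered 6⟧ = {x : ⟨x, 6⟩ ∈ ⟦covered⟧} = {1, 2, 3, 5, 7, 8}
⟦on 1⟧ = {x : ⟨x, 1⟩ ∈ ⟦on⟧} = {1, 2, 5, 6}
⟦bell⟧ = {1, 2, 3, 4, 5, 6}
… ∩ ⟦which covered 6⟧ = {1, 2, 3, 4, 5, 6} ∩ {1, 2, 3, 5, 7, 8} = {1, 2, 3, 5}
… ∩ ⟦on 1⟧ = {1, 2, 3, 5} ∩ {1, 2, 5, 6} = {1, 2, 5}
… ∩ ⟦local⟧ = {1, 2, 5} ∩ {2, 5, 6, 7} = {2, 5}
… ∩ ⟦heavy⟧ = {2, 5} ∩ {2, 3, 4, 5, 6, 7} = {2, 5}
So ⟦local heavy bell which covered 6 on 1⟧ = {2, 5}.

{2, 5}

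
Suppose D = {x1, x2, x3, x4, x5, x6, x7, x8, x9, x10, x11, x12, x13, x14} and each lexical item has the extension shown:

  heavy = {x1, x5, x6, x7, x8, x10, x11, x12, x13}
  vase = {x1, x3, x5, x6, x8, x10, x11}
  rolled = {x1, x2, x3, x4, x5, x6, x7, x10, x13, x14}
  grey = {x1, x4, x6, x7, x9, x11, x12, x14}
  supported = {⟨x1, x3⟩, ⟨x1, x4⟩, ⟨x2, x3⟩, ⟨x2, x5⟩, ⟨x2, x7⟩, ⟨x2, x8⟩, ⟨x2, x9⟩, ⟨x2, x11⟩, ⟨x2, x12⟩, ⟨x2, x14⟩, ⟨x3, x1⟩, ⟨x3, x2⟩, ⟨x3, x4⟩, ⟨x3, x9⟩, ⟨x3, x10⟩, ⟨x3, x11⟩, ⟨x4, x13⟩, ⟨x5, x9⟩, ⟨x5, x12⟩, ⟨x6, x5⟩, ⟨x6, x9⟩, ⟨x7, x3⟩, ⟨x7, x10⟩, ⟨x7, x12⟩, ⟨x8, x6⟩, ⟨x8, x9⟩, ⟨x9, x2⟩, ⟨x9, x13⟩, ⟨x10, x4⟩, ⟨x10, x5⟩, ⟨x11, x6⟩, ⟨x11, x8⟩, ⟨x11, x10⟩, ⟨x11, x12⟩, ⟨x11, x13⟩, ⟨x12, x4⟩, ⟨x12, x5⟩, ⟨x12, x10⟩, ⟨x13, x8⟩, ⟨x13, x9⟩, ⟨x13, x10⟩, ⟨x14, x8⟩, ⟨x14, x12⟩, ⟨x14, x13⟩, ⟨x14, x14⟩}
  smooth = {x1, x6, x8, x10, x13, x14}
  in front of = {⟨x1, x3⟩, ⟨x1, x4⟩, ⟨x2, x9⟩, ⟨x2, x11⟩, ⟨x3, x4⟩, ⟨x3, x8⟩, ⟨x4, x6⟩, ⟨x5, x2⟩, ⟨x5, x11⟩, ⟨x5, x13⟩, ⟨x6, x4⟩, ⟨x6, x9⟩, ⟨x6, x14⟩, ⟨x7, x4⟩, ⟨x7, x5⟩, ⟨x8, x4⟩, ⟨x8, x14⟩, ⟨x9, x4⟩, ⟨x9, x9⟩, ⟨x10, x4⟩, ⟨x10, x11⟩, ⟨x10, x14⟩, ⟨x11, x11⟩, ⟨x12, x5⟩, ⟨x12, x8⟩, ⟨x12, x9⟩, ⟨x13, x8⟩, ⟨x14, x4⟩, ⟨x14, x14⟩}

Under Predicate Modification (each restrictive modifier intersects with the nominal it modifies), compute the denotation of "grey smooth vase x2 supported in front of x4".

⟦x2 supported⟧ = {x : ⟨x2, x⟩ ∈ ⟦supported⟧} = {x3, x5, x7, x8, x9, x11, x12, x14}
⟦in front of x4⟧ = {x : ⟨x, x4⟩ ∈ ⟦in front of⟧} = {x1, x3, x6, x7, x8, x9, x10, x14}
⟦vase⟧ = {x1, x3, x5, x6, x8, x10, x11}
… ∩ ⟦x2 supported⟧ = {x1, x3, x5, x6, x8, x10, x11} ∩ {x3, x5, x7, x8, x9, x11, x12, x14} = {x3, x5, x8, x11}
… ∩ ⟦in front of x4⟧ = {x3, x5, x8, x11} ∩ {x1, x3, x6, x7, x8, x9, x10, x14} = {x3, x8}
… ∩ ⟦grey⟧ = {x3, x8} ∩ {x1, x4, x6, x7, x9, x11, x12, x14} = ∅
… ∩ ⟦smooth⟧ = ∅ ∩ {x1, x6, x8, x10, x13, x14} = ∅
So ⟦grey smooth vase x2 supported in front of x4⟧ = ∅.

∅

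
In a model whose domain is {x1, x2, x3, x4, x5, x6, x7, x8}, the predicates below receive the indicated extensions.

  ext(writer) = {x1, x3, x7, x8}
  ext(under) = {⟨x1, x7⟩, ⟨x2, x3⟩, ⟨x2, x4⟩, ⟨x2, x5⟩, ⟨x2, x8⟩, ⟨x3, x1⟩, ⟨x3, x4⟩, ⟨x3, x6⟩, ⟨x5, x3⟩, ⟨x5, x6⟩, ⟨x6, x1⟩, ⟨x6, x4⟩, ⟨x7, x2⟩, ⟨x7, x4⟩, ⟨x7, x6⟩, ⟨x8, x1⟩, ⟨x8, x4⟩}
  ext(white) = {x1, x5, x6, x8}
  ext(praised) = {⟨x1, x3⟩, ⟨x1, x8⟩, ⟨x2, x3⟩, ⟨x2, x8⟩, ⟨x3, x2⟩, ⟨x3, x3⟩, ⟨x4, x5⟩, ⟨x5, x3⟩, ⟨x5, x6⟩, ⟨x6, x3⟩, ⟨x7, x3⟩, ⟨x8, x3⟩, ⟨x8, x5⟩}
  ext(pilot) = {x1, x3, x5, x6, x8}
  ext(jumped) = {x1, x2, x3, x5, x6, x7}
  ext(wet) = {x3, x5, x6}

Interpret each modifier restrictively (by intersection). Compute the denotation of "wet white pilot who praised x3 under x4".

⟦who praised x3⟧ = {x : ⟨x, x3⟩ ∈ ⟦praised⟧} = {x1, x2, x3, x5, x6, x7, x8}
⟦under x4⟧ = {x : ⟨x, x4⟩ ∈ ⟦under⟧} = {x2, x3, x6, x7, x8}
⟦pilot⟧ = {x1, x3, x5, x6, x8}
… ∩ ⟦who praised x3⟧ = {x1, x3, x5, x6, x8} ∩ {x1, x2, x3, x5, x6, x7, x8} = {x1, x3, x5, x6, x8}
… ∩ ⟦under x4⟧ = {x1, x3, x5, x6, x8} ∩ {x2, x3, x6, x7, x8} = {x3, x6, x8}
… ∩ ⟦wet⟧ = {x3, x6, x8} ∩ {x3, x5, x6} = {x3, x6}
… ∩ ⟦white⟧ = {x3, x6} ∩ {x1, x5, x6, x8} = {x6}
So ⟦wet white pilot who praised x3 under x4⟧ = {x6}.

{x6}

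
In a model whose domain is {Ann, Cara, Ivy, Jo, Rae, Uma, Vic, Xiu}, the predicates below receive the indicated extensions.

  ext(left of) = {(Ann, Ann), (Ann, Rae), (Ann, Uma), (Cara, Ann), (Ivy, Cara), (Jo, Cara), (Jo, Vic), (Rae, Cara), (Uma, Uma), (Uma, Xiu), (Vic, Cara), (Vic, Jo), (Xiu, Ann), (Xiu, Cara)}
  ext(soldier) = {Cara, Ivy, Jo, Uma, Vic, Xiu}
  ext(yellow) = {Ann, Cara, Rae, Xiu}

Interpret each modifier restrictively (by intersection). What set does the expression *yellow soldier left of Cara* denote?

⟦left of Cara⟧ = {x : ⟨x, Cara⟩ ∈ ⟦left of⟧} = {Ivy, Jo, Rae, Vic, Xiu}
⟦soldier⟧ = {Cara, Ivy, Jo, Uma, Vic, Xiu}
… ∩ ⟦left of Cara⟧ = {Cara, Ivy, Jo, Uma, Vic, Xiu} ∩ {Ivy, Jo, Rae, Vic, Xiu} = {Ivy, Jo, Vic, Xiu}
… ∩ ⟦yellow⟧ = {Ivy, Jo, Vic, Xiu} ∩ {Ann, Cara, Rae, Xiu} = {Xiu}
So ⟦yellow soldier left of Cara⟧ = {Xiu}.

{Xiu}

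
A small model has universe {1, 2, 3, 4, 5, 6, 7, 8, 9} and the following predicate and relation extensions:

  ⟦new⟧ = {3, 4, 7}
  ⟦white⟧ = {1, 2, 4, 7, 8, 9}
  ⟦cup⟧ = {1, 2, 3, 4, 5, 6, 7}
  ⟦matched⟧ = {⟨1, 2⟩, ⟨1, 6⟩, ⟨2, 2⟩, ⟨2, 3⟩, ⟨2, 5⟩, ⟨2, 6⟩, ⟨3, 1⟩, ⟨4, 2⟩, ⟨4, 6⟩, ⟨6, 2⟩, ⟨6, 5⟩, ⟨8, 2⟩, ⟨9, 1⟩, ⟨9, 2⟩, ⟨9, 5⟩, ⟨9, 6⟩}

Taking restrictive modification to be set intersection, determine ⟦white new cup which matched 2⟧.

⟦which matched 2⟧ = {x : ⟨x, 2⟩ ∈ ⟦matched⟧} = {1, 2, 4, 6, 8, 9}
⟦cup⟧ = {1, 2, 3, 4, 5, 6, 7}
… ∩ ⟦which matched 2⟧ = {1, 2, 3, 4, 5, 6, 7} ∩ {1, 2, 4, 6, 8, 9} = {1, 2, 4, 6}
… ∩ ⟦white⟧ = {1, 2, 4, 6} ∩ {1, 2, 4, 7, 8, 9} = {1, 2, 4}
… ∩ ⟦new⟧ = {1, 2, 4} ∩ {3, 4, 7} = {4}
So ⟦white new cup which matched 2⟧ = {4}.

{4}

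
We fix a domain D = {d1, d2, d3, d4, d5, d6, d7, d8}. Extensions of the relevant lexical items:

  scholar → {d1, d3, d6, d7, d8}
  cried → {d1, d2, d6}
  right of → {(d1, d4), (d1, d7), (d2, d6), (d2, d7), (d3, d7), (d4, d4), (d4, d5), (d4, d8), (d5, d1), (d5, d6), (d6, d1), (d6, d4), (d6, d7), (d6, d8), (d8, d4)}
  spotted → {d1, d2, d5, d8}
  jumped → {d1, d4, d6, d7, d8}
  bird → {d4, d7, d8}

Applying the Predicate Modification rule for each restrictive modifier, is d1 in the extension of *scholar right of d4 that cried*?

⟦right of d4⟧ = {x : ⟨x, d4⟩ ∈ ⟦right of⟧} = {d1, d4, d6, d8}
⟦that cried⟧ = ⟦cried⟧ = {d1, d2, d6}
⟦scholar⟧ = {d1, d3, d6, d7, d8}
… ∩ ⟦right of d4⟧ = {d1, d3, d6, d7, d8} ∩ {d1, d4, d6, d8} = {d1, d6, d8}
… ∩ ⟦that cried⟧ = {d1, d6, d8} ∩ {d1, d2, d6} = {d1, d6}
⟦scholar right of d4 that cried⟧ = {d1, d6}; d1 ∈ this set.

yes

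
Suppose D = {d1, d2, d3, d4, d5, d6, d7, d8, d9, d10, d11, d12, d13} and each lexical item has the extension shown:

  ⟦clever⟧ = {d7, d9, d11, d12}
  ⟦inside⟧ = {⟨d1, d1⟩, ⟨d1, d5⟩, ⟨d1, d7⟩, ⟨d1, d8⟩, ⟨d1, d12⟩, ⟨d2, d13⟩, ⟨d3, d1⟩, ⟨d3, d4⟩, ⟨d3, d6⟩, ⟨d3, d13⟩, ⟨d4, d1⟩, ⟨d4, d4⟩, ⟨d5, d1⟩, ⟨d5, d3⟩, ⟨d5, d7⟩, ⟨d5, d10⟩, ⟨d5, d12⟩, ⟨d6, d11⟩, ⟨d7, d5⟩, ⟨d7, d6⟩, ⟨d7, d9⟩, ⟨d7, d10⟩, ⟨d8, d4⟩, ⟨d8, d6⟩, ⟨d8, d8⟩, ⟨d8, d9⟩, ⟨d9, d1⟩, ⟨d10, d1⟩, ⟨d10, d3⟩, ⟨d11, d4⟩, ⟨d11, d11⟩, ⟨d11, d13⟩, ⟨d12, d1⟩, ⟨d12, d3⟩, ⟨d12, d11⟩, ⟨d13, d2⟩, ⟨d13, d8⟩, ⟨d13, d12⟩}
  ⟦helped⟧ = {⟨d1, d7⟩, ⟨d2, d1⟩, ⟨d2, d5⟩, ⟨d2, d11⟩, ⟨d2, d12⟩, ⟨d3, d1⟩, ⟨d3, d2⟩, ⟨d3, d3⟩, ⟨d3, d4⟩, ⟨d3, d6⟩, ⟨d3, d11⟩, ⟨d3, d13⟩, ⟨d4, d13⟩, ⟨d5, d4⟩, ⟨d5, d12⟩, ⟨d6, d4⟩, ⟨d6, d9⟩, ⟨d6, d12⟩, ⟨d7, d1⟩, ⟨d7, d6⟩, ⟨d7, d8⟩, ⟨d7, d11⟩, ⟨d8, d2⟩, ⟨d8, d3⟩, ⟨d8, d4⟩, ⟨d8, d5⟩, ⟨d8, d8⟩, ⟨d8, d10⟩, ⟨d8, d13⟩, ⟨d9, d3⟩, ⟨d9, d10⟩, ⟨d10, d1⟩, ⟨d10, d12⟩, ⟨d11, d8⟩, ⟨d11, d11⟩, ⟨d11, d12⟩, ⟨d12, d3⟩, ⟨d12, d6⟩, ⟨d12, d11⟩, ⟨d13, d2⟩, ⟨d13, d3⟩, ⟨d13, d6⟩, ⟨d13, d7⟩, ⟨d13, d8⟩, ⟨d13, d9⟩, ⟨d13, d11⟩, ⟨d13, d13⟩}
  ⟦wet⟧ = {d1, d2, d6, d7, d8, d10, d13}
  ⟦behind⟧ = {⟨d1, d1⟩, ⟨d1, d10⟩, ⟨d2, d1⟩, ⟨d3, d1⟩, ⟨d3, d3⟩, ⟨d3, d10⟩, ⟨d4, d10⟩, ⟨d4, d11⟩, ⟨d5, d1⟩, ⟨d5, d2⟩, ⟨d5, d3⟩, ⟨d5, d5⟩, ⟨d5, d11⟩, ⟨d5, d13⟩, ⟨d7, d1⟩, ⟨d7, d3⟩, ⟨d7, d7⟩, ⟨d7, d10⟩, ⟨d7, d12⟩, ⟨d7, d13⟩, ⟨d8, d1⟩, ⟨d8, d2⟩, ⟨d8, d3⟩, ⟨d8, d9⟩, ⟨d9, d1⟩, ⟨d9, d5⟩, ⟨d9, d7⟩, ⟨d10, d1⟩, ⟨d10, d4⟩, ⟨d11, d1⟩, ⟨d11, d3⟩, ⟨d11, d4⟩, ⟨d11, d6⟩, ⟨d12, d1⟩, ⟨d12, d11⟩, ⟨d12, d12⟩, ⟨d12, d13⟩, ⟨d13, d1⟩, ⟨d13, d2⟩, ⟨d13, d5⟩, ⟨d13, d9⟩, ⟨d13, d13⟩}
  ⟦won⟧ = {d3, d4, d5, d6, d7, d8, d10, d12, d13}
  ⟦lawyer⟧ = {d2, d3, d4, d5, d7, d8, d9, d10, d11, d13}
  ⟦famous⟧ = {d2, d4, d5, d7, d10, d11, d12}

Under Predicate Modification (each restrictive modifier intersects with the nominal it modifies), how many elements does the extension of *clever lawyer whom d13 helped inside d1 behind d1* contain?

⟦whom d13 helped⟧ = {x : ⟨d13, x⟩ ∈ ⟦helped⟧} = {d2, d3, d6, d7, d8, d9, d11, d13}
⟦inside d1⟧ = {x : ⟨x, d1⟩ ∈ ⟦inside⟧} = {d1, d3, d4, d5, d9, d10, d12}
⟦behind d1⟧ = {x : ⟨x, d1⟩ ∈ ⟦behind⟧} = {d1, d2, d3, d5, d7, d8, d9, d10, d11, d12, d13}
⟦lawyer⟧ = {d2, d3, d4, d5, d7, d8, d9, d10, d11, d13}
… ∩ ⟦whom d13 helped⟧ = {d2, d3, d4, d5, d7, d8, d9, d10, d11, d13} ∩ {d2, d3, d6, d7, d8, d9, d11, d13} = {d2, d3, d7, d8, d9, d11, d13}
… ∩ ⟦inside d1⟧ = {d2, d3, d7, d8, d9, d11, d13} ∩ {d1, d3, d4, d5, d9, d10, d12} = {d3, d9}
… ∩ ⟦behind d1⟧ = {d3, d9} ∩ {d1, d2, d3, d5, d7, d8, d9, d10, d11, d12, d13} = {d3, d9}
… ∩ ⟦clever⟧ = {d3, d9} ∩ {d7, d9, d11, d12} = {d9}
⟦clever lawyer whom d13 helped inside d1 behind d1⟧ = {d9}, so the cardinality is 1.

1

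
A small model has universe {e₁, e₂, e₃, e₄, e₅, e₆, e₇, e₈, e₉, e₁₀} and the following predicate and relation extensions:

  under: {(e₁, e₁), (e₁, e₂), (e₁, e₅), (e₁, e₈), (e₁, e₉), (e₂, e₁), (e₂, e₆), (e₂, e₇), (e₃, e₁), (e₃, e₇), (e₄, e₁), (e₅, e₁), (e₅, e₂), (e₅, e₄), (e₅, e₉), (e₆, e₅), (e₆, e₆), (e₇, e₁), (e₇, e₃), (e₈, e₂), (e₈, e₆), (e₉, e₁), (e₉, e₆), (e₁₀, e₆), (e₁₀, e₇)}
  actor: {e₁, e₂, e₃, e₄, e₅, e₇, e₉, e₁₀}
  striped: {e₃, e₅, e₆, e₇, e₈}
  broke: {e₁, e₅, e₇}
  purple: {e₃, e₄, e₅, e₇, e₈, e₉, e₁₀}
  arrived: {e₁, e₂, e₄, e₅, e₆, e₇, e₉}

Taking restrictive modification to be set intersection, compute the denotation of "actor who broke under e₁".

{e₁, e₅, e₇}

⟦who broke⟧ = ⟦broke⟧ = {e₁, e₅, e₇}
⟦under e₁⟧ = {x : ⟨x, e₁⟩ ∈ ⟦under⟧} = {e₁, e₂, e₃, e₄, e₅, e₇, e₉}
⟦actor⟧ = {e₁, e₂, e₃, e₄, e₅, e₇, e₉, e₁₀}
… ∩ ⟦who broke⟧ = {e₁, e₂, e₃, e₄, e₅, e₇, e₉, e₁₀} ∩ {e₁, e₅, e₇} = {e₁, e₅, e₇}
… ∩ ⟦under e₁⟧ = {e₁, e₅, e₇} ∩ {e₁, e₂, e₃, e₄, e₅, e₇, e₉} = {e₁, e₅, e₇}
So ⟦actor who broke under e₁⟧ = {e₁, e₅, e₇}.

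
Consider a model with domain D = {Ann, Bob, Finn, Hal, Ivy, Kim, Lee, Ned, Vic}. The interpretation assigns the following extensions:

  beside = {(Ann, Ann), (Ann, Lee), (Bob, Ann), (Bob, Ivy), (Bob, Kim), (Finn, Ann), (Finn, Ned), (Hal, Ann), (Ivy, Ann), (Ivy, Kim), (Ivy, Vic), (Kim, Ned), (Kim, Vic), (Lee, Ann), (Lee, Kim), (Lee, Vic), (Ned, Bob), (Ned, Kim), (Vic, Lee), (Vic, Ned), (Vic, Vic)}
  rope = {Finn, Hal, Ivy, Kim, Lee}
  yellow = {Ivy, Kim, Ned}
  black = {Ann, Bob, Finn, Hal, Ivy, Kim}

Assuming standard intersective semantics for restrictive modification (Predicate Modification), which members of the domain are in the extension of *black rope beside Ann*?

⟦beside Ann⟧ = {x : ⟨x, Ann⟩ ∈ ⟦beside⟧} = {Ann, Bob, Finn, Hal, Ivy, Lee}
⟦rope⟧ = {Finn, Hal, Ivy, Kim, Lee}
… ∩ ⟦beside Ann⟧ = {Finn, Hal, Ivy, Kim, Lee} ∩ {Ann, Bob, Finn, Hal, Ivy, Lee} = {Finn, Hal, Ivy, Lee}
… ∩ ⟦black⟧ = {Finn, Hal, Ivy, Lee} ∩ {Ann, Bob, Finn, Hal, Ivy, Kim} = {Finn, Hal, Ivy}
So ⟦black rope beside Ann⟧ = {Finn, Hal, Ivy}.

{Finn, Hal, Ivy}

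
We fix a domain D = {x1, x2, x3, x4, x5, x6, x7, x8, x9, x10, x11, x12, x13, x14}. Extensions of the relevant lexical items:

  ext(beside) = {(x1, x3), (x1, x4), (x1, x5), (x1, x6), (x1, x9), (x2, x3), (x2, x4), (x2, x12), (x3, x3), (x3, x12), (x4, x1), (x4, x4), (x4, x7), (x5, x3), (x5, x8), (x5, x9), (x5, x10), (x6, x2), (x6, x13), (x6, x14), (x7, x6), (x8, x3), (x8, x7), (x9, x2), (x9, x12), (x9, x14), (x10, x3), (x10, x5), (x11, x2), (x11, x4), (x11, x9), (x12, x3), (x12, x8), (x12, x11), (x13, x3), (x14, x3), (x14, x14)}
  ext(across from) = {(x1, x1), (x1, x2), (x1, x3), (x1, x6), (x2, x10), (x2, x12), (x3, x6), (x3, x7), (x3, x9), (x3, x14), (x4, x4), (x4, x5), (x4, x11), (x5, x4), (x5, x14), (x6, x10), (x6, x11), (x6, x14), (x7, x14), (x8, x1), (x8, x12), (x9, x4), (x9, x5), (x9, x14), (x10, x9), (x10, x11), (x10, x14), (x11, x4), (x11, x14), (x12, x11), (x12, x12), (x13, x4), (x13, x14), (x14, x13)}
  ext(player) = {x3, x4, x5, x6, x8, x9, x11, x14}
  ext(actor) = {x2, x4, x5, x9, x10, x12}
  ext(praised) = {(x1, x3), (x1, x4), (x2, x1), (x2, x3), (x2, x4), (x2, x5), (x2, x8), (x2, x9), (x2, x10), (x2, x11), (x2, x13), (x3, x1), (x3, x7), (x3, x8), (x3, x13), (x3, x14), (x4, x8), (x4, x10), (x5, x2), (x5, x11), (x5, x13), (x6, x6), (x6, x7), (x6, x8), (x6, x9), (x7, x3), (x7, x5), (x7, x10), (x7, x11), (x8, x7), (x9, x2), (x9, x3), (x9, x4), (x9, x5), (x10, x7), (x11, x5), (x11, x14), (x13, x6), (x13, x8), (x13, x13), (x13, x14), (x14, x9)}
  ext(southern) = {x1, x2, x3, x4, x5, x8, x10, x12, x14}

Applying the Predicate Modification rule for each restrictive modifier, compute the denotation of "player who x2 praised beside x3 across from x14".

⟦who x2 praised⟧ = {x : ⟨x2, x⟩ ∈ ⟦praised⟧} = {x1, x3, x4, x5, x8, x9, x10, x11, x13}
⟦beside x3⟧ = {x : ⟨x, x3⟩ ∈ ⟦beside⟧} = {x1, x2, x3, x5, x8, x10, x12, x13, x14}
⟦across from x14⟧ = {x : ⟨x, x14⟩ ∈ ⟦across from⟧} = {x3, x5, x6, x7, x9, x10, x11, x13}
⟦player⟧ = {x3, x4, x5, x6, x8, x9, x11, x14}
… ∩ ⟦who x2 praised⟧ = {x3, x4, x5, x6, x8, x9, x11, x14} ∩ {x1, x3, x4, x5, x8, x9, x10, x11, x13} = {x3, x4, x5, x8, x9, x11}
… ∩ ⟦beside x3⟧ = {x3, x4, x5, x8, x9, x11} ∩ {x1, x2, x3, x5, x8, x10, x12, x13, x14} = {x3, x5, x8}
… ∩ ⟦across from x14⟧ = {x3, x5, x8} ∩ {x3, x5, x6, x7, x9, x10, x11, x13} = {x3, x5}
So ⟦player who x2 praised beside x3 across from x14⟧ = {x3, x5}.

{x3, x5}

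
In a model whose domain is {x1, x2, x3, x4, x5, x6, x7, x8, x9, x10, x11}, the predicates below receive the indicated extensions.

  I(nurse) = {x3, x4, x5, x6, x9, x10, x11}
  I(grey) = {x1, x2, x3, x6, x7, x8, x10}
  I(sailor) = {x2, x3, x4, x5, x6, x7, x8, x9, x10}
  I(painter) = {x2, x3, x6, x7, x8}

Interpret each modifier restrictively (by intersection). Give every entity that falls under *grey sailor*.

{x2, x3, x6, x7, x8, x10}

⟦sailor⟧ = {x2, x3, x4, x5, x6, x7, x8, x9, x10}
… ∩ ⟦grey⟧ = {x2, x3, x4, x5, x6, x7, x8, x9, x10} ∩ {x1, x2, x3, x6, x7, x8, x10} = {x2, x3, x6, x7, x8, x10}
So ⟦grey sailor⟧ = {x2, x3, x6, x7, x8, x10}.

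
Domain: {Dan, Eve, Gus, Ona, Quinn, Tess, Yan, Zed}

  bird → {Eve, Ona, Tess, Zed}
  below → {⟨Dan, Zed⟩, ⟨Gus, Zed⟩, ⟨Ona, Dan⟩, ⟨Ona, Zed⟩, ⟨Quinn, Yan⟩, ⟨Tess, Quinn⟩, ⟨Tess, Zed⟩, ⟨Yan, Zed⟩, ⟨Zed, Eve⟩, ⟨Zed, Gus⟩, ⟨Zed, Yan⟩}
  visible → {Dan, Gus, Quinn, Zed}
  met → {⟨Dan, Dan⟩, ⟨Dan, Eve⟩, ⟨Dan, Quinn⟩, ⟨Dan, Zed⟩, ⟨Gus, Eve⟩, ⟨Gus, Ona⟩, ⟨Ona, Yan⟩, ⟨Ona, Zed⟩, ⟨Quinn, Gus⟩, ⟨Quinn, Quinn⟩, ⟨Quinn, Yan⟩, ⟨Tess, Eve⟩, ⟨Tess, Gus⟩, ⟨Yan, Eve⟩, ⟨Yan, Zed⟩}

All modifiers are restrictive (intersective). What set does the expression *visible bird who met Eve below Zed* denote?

{}

⟦who met Eve⟧ = {x : ⟨x, Eve⟩ ∈ ⟦met⟧} = {Dan, Gus, Tess, Yan}
⟦below Zed⟧ = {x : ⟨x, Zed⟩ ∈ ⟦below⟧} = {Dan, Gus, Ona, Tess, Yan}
⟦bird⟧ = {Eve, Ona, Tess, Zed}
… ∩ ⟦who met Eve⟧ = {Eve, Ona, Tess, Zed} ∩ {Dan, Gus, Tess, Yan} = {Tess}
… ∩ ⟦below Zed⟧ = {Tess} ∩ {Dan, Gus, Ona, Tess, Yan} = {Tess}
… ∩ ⟦visible⟧ = {Tess} ∩ {Dan, Gus, Quinn, Zed} = ∅
So ⟦visible bird who met Eve below Zed⟧ = {}.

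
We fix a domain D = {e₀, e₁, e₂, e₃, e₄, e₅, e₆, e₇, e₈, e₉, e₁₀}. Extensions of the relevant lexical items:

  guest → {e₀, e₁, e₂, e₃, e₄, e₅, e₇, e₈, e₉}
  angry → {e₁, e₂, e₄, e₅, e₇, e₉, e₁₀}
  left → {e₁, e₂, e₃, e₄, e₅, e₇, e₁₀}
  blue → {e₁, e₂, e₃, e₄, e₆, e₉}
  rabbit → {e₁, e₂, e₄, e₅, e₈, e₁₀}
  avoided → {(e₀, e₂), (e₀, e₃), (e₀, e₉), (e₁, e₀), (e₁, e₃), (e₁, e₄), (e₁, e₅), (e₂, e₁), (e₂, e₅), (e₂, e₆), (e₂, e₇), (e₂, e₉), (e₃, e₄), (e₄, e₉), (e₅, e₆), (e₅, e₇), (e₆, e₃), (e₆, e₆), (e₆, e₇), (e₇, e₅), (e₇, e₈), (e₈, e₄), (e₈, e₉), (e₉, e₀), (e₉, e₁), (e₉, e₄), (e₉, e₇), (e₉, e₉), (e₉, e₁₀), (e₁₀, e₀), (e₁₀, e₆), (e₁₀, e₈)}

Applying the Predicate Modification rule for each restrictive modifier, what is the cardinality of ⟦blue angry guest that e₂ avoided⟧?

2

⟦that e₂ avoided⟧ = {x : ⟨e₂, x⟩ ∈ ⟦avoided⟧} = {e₁, e₅, e₆, e₇, e₉}
⟦guest⟧ = {e₀, e₁, e₂, e₃, e₄, e₅, e₇, e₈, e₉}
… ∩ ⟦that e₂ avoided⟧ = {e₀, e₁, e₂, e₃, e₄, e₅, e₇, e₈, e₉} ∩ {e₁, e₅, e₆, e₇, e₉} = {e₁, e₅, e₇, e₉}
… ∩ ⟦blue⟧ = {e₁, e₅, e₇, e₉} ∩ {e₁, e₂, e₃, e₄, e₆, e₉} = {e₁, e₉}
… ∩ ⟦angry⟧ = {e₁, e₉} ∩ {e₁, e₂, e₄, e₅, e₇, e₉, e₁₀} = {e₁, e₉}
⟦blue angry guest that e₂ avoided⟧ = {e₁, e₉}, so the cardinality is 2.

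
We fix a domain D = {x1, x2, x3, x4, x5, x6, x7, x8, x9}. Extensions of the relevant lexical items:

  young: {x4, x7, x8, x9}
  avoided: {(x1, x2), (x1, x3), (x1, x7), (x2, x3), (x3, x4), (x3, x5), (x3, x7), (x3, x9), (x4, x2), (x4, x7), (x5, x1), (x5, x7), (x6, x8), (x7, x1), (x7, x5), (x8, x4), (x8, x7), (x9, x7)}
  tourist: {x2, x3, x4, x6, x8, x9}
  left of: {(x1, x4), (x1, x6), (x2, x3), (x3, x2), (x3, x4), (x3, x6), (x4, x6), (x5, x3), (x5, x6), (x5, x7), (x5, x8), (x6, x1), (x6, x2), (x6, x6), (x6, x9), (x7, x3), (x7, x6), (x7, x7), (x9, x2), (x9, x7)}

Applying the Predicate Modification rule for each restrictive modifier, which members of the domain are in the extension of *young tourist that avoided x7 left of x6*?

{x4}

⟦that avoided x7⟧ = {x : ⟨x, x7⟩ ∈ ⟦avoided⟧} = {x1, x3, x4, x5, x8, x9}
⟦left of x6⟧ = {x : ⟨x, x6⟩ ∈ ⟦left of⟧} = {x1, x3, x4, x5, x6, x7}
⟦tourist⟧ = {x2, x3, x4, x6, x8, x9}
… ∩ ⟦that avoided x7⟧ = {x2, x3, x4, x6, x8, x9} ∩ {x1, x3, x4, x5, x8, x9} = {x3, x4, x8, x9}
… ∩ ⟦left of x6⟧ = {x3, x4, x8, x9} ∩ {x1, x3, x4, x5, x6, x7} = {x3, x4}
… ∩ ⟦young⟧ = {x3, x4} ∩ {x4, x7, x8, x9} = {x4}
So ⟦young tourist that avoided x7 left of x6⟧ = {x4}.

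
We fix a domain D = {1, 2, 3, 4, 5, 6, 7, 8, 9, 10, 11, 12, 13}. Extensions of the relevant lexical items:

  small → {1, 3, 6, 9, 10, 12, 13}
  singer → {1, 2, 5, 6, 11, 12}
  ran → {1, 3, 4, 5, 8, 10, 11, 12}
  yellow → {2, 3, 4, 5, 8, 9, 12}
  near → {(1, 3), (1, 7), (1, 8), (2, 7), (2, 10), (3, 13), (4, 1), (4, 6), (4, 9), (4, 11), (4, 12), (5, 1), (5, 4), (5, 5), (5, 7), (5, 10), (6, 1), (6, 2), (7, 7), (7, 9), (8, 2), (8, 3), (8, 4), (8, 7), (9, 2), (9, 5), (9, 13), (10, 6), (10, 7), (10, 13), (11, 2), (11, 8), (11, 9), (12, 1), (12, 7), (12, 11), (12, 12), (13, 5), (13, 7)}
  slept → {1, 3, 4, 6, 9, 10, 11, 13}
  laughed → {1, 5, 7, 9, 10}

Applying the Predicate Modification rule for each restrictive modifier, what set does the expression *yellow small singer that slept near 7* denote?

⟦that slept⟧ = ⟦slept⟧ = {1, 3, 4, 6, 9, 10, 11, 13}
⟦near 7⟧ = {x : ⟨x, 7⟩ ∈ ⟦near⟧} = {1, 2, 5, 7, 8, 10, 12, 13}
⟦singer⟧ = {1, 2, 5, 6, 11, 12}
… ∩ ⟦that slept⟧ = {1, 2, 5, 6, 11, 12} ∩ {1, 3, 4, 6, 9, 10, 11, 13} = {1, 6, 11}
… ∩ ⟦near 7⟧ = {1, 6, 11} ∩ {1, 2, 5, 7, 8, 10, 12, 13} = {1}
… ∩ ⟦yellow⟧ = {1} ∩ {2, 3, 4, 5, 8, 9, 12} = ∅
… ∩ ⟦small⟧ = ∅ ∩ {1, 3, 6, 9, 10, 12, 13} = ∅
So ⟦yellow small singer that slept near 7⟧ = {}.

{}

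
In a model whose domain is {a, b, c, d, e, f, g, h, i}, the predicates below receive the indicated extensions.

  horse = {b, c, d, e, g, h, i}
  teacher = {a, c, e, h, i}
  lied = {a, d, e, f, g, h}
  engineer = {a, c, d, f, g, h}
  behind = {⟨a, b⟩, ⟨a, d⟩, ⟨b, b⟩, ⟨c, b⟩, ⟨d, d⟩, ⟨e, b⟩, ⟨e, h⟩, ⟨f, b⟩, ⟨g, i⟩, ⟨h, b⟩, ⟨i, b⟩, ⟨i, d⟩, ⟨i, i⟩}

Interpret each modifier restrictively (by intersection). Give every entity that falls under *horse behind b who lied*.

{e, h}

⟦behind b⟧ = {x : ⟨x, b⟩ ∈ ⟦behind⟧} = {a, b, c, e, f, h, i}
⟦who lied⟧ = ⟦lied⟧ = {a, d, e, f, g, h}
⟦horse⟧ = {b, c, d, e, g, h, i}
… ∩ ⟦behind b⟧ = {b, c, d, e, g, h, i} ∩ {a, b, c, e, f, h, i} = {b, c, e, h, i}
… ∩ ⟦who lied⟧ = {b, c, e, h, i} ∩ {a, d, e, f, g, h} = {e, h}
So ⟦horse behind b who lied⟧ = {e, h}.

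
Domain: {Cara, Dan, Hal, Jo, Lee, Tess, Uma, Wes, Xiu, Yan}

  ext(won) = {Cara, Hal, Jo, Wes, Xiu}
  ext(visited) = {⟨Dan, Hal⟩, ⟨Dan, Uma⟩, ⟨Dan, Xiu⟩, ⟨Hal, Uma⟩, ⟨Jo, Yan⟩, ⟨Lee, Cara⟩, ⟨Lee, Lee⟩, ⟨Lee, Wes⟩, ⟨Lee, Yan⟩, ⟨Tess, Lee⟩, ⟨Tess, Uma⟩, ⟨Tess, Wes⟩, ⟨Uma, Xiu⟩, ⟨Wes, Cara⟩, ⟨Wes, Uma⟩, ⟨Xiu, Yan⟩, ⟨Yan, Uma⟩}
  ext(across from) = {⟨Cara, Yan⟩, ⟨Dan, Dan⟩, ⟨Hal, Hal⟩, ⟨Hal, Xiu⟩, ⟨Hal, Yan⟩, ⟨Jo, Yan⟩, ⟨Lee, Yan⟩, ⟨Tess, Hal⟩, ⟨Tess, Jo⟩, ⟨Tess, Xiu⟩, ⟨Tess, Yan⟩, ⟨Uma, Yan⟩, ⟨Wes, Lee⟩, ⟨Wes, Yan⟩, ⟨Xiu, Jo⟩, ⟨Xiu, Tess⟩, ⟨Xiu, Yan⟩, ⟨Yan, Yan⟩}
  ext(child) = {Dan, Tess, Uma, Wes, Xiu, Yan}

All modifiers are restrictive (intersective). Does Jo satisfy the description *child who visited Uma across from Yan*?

no

⟦who visited Uma⟧ = {x : ⟨x, Uma⟩ ∈ ⟦visited⟧} = {Dan, Hal, Tess, Wes, Yan}
⟦across from Yan⟧ = {x : ⟨x, Yan⟩ ∈ ⟦across from⟧} = {Cara, Hal, Jo, Lee, Tess, Uma, Wes, Xiu, Yan}
⟦child⟧ = {Dan, Tess, Uma, Wes, Xiu, Yan}
… ∩ ⟦who visited Uma⟧ = {Dan, Tess, Uma, Wes, Xiu, Yan} ∩ {Dan, Hal, Tess, Wes, Yan} = {Dan, Tess, Wes, Yan}
… ∩ ⟦across from Yan⟧ = {Dan, Tess, Wes, Yan} ∩ {Cara, Hal, Jo, Lee, Tess, Uma, Wes, Xiu, Yan} = {Tess, Wes, Yan}
⟦child who visited Uma across from Yan⟧ = {Tess, Wes, Yan}; Jo ∉ this set.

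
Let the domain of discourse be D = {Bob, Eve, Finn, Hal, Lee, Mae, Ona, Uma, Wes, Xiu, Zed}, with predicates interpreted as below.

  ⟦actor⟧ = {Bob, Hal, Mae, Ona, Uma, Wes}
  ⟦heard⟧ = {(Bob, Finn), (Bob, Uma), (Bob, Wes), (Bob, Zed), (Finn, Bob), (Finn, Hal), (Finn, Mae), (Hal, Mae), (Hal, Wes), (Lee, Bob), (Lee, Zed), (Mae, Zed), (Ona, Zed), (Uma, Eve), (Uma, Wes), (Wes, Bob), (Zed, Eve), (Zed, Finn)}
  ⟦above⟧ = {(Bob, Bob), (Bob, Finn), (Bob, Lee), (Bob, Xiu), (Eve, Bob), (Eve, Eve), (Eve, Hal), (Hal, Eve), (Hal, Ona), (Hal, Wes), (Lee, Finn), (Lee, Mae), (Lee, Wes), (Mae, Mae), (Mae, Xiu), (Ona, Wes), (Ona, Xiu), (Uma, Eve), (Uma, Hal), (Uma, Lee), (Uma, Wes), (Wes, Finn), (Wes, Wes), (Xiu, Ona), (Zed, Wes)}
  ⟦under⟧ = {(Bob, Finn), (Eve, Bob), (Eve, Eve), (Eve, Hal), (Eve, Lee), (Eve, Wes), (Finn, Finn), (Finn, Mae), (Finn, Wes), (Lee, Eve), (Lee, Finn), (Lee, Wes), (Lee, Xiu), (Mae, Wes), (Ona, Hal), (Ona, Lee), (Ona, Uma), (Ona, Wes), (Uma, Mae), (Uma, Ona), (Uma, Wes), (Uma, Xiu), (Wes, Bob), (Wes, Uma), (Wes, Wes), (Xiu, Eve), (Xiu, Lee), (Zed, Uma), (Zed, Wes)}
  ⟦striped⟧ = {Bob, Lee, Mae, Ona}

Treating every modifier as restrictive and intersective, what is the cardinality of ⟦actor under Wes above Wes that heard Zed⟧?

1

⟦under Wes⟧ = {x : ⟨x, Wes⟩ ∈ ⟦under⟧} = {Eve, Finn, Lee, Mae, Ona, Uma, Wes, Zed}
⟦above Wes⟧ = {x : ⟨x, Wes⟩ ∈ ⟦above⟧} = {Hal, Lee, Ona, Uma, Wes, Zed}
⟦that heard Zed⟧ = {x : ⟨x, Zed⟩ ∈ ⟦heard⟧} = {Bob, Lee, Mae, Ona}
⟦actor⟧ = {Bob, Hal, Mae, Ona, Uma, Wes}
… ∩ ⟦under Wes⟧ = {Bob, Hal, Mae, Ona, Uma, Wes} ∩ {Eve, Finn, Lee, Mae, Ona, Uma, Wes, Zed} = {Mae, Ona, Uma, Wes}
… ∩ ⟦above Wes⟧ = {Mae, Ona, Uma, Wes} ∩ {Hal, Lee, Ona, Uma, Wes, Zed} = {Ona, Uma, Wes}
… ∩ ⟦that heard Zed⟧ = {Ona, Uma, Wes} ∩ {Bob, Lee, Mae, Ona} = {Ona}
⟦actor under Wes above Wes that heard Zed⟧ = {Ona}, so the cardinality is 1.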